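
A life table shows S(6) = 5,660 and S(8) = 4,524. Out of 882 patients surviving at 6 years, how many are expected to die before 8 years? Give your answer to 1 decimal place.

The relevant probability is 1 − 4,524/5,660 = 0.200707.
Expected number = 882 × 0.200707 = 177.0.

177.0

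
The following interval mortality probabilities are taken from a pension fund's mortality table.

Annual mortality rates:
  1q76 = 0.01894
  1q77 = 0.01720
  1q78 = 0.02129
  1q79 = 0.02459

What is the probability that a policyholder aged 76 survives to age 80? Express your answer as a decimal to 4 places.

The overall survival probability is (1 − 0.01894) × (1 − 0.01720) × (1 − 0.02129) × (1 − 0.02459).
= 0.98106 × 0.98280 × 0.97871 × 0.97541 = 0.920454.

0.9205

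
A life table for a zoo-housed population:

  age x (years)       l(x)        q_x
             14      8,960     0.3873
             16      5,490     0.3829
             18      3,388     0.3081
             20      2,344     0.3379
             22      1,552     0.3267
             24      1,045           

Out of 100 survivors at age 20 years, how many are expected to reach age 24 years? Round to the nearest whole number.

45

The relevant probability is 1,045/2,344 = 0.445819.
Expected number = 100 × 0.445819 = 45.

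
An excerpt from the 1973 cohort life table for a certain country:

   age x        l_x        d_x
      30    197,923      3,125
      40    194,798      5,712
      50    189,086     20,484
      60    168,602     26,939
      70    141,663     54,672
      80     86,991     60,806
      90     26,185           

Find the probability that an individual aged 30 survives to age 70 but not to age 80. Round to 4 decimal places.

This is the probability of reaching 70 but not 80, conditional on being alive at 30: (l_70 − l_80) / l_30.
= (141,663 − 86,991) / 197,923 = 54,672 / 197,923 = 0.276229.

0.2762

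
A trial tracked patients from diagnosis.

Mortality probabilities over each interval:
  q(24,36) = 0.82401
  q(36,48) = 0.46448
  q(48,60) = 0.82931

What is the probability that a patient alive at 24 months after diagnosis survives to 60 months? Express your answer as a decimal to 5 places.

0.01609

P(survive 24→60) = (1 − 0.82401) × (1 − 0.46448) × (1 − 0.82931).
= 0.17599 × 0.53552 × 0.17069 = 0.016087.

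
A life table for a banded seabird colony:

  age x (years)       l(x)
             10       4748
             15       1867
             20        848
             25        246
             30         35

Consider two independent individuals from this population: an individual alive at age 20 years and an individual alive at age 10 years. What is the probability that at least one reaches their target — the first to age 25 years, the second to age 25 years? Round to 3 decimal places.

p₁ = l(25)/l(20) = 246/848 = 0.290094; p₂ = l(25)/l(10) = 246/4748 = 0.051811.
P(at least one) = 1 − (1−p₁)(1−p₂) = 1 − 0.709906 × 0.948189 = 0.326875.

0.327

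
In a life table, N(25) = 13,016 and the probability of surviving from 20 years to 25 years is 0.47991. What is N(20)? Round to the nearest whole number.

27122

N(20) = N(25) / p = 13,016 / 0.47991 = 27122.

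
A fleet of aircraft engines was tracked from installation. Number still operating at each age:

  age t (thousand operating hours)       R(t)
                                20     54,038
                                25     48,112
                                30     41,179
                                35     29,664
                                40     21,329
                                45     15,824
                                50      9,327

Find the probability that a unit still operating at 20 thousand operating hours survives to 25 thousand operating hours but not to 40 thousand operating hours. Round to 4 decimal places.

0.4956

This is the probability of reaching 25 but not 40, conditional on being operational at 20: (R(25) − R(40)) / R(20).
= (48,112 − 21,329) / 54,038 = 26,783 / 54,038 = 0.495633.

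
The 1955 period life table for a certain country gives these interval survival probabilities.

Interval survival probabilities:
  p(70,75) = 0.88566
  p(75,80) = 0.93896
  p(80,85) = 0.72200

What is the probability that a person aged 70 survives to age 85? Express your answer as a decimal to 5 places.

0.60041

P(survive 70→85) = 0.88566 × 0.93896 × 0.72200.
= 0.600415.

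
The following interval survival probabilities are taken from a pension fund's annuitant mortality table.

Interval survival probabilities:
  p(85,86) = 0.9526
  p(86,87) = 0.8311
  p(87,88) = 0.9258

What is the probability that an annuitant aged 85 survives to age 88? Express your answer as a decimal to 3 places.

The overall survival probability is 0.9526 × 0.8311 × 0.9258.
= 0.732961.

0.733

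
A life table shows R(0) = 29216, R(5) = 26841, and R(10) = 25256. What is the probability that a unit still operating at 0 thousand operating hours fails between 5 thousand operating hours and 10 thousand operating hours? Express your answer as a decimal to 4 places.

This is the probability of reaching 5 but not 10, conditional on being operational at 0: (R(5) − R(10)) / R(0).
= (26841 − 25256) / 29216 = 1585 / 29216 = 0.054251.

0.0543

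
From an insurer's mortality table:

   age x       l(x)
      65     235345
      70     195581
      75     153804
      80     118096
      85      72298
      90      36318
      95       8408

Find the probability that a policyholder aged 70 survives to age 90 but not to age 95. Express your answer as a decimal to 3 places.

0.143

This is the probability of reaching 90 but not 95, conditional on being alive at 70: (l(90) − l(95)) / l(70).
= (36318 − 8408) / 195581 = 27910 / 195581 = 0.142703.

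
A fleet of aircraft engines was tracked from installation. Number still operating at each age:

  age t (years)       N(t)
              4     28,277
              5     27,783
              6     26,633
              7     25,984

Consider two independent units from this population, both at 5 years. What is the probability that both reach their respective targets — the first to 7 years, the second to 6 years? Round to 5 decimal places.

p₁ = N(7)/N(5) = 25,984/27,783 = 0.935248; p₂ = N(6)/N(5) = 26,633/27,783 = 0.958608.
P(both) = p₁ × p₂ = 0.935248 × 0.958608 = 0.896536.

0.89654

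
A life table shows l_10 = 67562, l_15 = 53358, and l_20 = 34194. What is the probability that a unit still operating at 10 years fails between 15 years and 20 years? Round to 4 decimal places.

0.2837

This is the probability of reaching 15 but not 20, conditional on being operational at 10: (l_15 − l_20) / l_10.
= (53358 − 34194) / 67562 = 19164 / 67562 = 0.283651.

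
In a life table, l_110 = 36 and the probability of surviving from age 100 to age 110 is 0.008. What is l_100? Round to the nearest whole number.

l_100 = l_110 / p = 36 / 0.008 = 4500.

4500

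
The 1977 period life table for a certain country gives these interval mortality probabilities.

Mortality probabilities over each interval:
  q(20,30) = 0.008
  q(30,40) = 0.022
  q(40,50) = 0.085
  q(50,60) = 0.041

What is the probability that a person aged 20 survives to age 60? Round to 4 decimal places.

Chaining the interval survival probabilities: (1 − 0.008) × (1 − 0.022) × (1 − 0.085) × (1 − 0.041).
= 0.992 × 0.978 × 0.915 × 0.959 = 0.851315.

0.8513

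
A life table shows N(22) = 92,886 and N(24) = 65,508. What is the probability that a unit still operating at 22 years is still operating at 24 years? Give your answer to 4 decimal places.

The conditional survival probability is N(24)/N(22) = 65,508/92,886 = 0.705252.

0.7053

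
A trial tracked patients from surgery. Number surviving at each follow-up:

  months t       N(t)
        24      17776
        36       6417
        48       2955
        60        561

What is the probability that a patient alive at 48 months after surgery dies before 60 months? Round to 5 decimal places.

0.81015

P(die before 60 | alive at 48) = 1 − N(60)/N(48) = 1 − 561/2955 = (2394)/2955 = 0.810152.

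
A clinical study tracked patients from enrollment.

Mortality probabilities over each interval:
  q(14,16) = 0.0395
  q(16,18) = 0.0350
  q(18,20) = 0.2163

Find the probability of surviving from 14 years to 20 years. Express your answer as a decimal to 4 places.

Chaining the interval survival probabilities: (1 − 0.0395) × (1 − 0.0350) × (1 − 0.2163).
= 0.9605 × 0.9650 × 0.7837 = 0.726398.

0.7264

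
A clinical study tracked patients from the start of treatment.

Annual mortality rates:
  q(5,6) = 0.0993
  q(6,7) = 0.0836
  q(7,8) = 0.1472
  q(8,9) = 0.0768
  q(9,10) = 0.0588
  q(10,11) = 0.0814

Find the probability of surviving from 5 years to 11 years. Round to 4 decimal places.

0.5618

Survival from 5 to 11 is the product of surviving each interval: (1 − 0.0993) × (1 − 0.0836) × (1 − 0.1472) × (1 − 0.0768) × (1 − 0.0588) × (1 − 0.0814).
= 0.9007 × 0.9164 × 0.8528 × 0.9232 × 0.9412 × 0.9186 = 0.561845.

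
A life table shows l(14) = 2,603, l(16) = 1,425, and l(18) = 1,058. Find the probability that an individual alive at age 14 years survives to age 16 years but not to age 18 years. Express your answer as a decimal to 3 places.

0.141

This is the probability of reaching 16 but not 18, conditional on being alive at 14: (l(16) − l(18)) / l(14).
= (1,425 − 1,058) / 2,603 = 367 / 2,603 = 0.140991.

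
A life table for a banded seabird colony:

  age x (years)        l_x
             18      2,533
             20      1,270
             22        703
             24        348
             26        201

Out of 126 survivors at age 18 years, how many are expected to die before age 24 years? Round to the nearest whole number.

109

The relevant probability is 1 − 348/2,533 = 0.862614.
Expected number = 126 × 0.862614 = 109.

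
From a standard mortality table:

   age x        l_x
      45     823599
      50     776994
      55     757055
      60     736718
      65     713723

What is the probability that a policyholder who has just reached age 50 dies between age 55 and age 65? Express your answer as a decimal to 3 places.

0.056

We want 5|10q50 = (l_55 − l_65)/l_50.
This is the probability of reaching 55 but not 65, conditional on being alive at 50: (l_55 − l_65) / l_50.
= (757055 − 713723) / 776994 = 43332 / 776994 = 0.055769.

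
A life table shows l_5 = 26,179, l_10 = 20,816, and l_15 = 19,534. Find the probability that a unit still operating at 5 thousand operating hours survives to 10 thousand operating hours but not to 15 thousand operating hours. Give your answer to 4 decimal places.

This is the probability of reaching 10 but not 15, conditional on being operational at 5: (l_10 − l_15) / l_5.
= (20,816 − 19,534) / 26,179 = 1,282 / 26,179 = 0.048971.

0.0490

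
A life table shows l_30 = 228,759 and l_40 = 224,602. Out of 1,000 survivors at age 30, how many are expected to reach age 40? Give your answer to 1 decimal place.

The relevant probability is 224,602/228,759 = 0.981828.
Expected number = 1,000 × 0.981828 = 981.8.

981.8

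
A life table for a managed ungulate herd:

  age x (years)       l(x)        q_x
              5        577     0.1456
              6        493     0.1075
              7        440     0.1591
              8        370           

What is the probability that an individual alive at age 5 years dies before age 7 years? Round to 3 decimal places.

0.237

P(die before 7 | alive at 5) = 1 − l(7)/l(5) = 1 − 440/577 = (137)/577 = 0.237435.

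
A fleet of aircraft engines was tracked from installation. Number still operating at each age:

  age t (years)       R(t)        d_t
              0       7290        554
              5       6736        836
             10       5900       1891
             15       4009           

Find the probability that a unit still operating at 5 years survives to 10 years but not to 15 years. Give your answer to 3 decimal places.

This is the probability of reaching 10 but not 15, conditional on being operational at 5: (R(10) − R(15)) / R(5).
= (5900 − 4009) / 6736 = 1891 / 6736 = 0.280730.

0.281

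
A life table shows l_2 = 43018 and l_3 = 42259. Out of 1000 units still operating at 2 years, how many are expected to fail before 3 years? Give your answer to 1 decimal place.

17.6

The relevant probability is 1 − 42259/43018 = 0.017644.
Expected number = 1000 × 0.017644 = 17.6.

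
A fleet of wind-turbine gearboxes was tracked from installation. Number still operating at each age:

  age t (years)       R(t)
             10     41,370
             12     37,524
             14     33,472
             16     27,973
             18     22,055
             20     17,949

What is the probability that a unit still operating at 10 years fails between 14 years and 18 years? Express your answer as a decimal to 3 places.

0.276

This is the probability of reaching 14 but not 18, conditional on being operational at 10: (R(14) − R(18)) / R(10).
= (33,472 − 22,055) / 41,370 = 11,417 / 41,370 = 0.275973.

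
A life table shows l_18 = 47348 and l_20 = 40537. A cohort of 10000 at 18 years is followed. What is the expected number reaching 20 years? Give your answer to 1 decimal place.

8561.5

The relevant probability is 40537/47348 = 0.856150.
Expected number = 10000 × 0.856150 = 8561.5.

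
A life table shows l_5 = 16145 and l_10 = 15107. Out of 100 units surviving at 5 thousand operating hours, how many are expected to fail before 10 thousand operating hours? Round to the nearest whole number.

6

The relevant probability is 1 − 15107/16145 = 0.064292.
Expected number = 100 × 0.064292 = 6.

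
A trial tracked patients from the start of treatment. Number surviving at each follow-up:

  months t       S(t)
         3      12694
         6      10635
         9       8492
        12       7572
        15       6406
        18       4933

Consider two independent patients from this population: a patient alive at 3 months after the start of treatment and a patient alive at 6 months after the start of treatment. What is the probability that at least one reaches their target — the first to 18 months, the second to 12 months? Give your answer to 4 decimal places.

p₁ = S(18)/S(3) = 4933/12694 = 0.388609; p₂ = S(12)/S(6) = 7572/10635 = 0.711989.
P(at least one) = 1 − (1−p₁)(1−p₂) = 1 − 0.611391 × 0.288011 = 0.823913.

0.8239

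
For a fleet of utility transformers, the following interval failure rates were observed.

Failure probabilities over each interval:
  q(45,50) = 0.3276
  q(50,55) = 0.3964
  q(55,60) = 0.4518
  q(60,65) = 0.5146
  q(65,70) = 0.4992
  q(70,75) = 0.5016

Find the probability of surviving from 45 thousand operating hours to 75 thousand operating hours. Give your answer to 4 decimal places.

0.0270

Survival from 45 to 75 is the product of surviving each interval: (1 − 0.3276) × (1 − 0.3964) × (1 − 0.4518) × (1 − 0.5146) × (1 − 0.4992) × (1 − 0.5016).
= 0.6724 × 0.6036 × 0.5482 × 0.4854 × 0.5008 × 0.4984 = 0.026956.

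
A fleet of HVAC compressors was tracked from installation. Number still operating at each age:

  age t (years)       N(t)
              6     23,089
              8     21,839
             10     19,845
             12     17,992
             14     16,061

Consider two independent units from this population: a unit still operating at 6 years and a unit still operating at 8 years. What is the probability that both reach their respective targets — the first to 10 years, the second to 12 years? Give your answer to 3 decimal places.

p₁ = N(10)/N(6) = 19,845/23,089 = 0.859500; p₂ = N(12)/N(8) = 17,992/21,839 = 0.823847.
P(both) = p₁ × p₂ = 0.859500 × 0.823847 = 0.708096.

0.708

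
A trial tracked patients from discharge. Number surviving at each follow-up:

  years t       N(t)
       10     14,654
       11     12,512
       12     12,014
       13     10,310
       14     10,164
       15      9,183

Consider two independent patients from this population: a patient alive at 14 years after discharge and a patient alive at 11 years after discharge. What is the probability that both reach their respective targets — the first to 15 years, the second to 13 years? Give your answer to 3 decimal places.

p₁ = N(15)/N(14) = 9,183/10,164 = 0.903483; p₂ = N(13)/N(11) = 10,310/12,512 = 0.824009.
P(both) = p₁ × p₂ = 0.903483 × 0.824009 = 0.744478.

0.744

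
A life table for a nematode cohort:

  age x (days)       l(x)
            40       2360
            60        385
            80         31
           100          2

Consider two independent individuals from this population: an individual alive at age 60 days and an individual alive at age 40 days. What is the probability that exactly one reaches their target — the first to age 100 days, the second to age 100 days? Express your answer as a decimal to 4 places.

0.0060

p₁ = l(100)/l(60) = 2/385 = 0.005195; p₂ = l(100)/l(40) = 2/2360 = 0.000847.
P(exactly one) = p₁(1−p₂) + (1−p₁)p₂ = 0.005191 + 0.000843 = 0.006033.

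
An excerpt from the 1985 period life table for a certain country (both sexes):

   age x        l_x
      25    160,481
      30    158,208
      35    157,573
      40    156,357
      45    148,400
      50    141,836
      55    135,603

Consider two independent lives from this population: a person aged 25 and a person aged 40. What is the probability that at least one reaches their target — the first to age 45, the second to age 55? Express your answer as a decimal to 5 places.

p₁ = l_45/l_25 = 148,400/160,481 = 0.924720; p₂ = l_55/l_40 = 135,603/156,357 = 0.867265.
P(at least one) = 1 − (1−p₁)(1−p₂) = 1 − 0.075280 × 0.132735 = 0.990008.

0.99001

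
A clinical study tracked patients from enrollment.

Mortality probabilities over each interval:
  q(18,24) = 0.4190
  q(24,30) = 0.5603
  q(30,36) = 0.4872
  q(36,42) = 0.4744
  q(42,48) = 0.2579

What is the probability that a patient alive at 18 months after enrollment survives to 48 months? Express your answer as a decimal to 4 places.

Chaining the interval survival probabilities: (1 − 0.4190) × (1 − 0.5603) × (1 − 0.4872) × (1 − 0.4744) × (1 − 0.2579).
= 0.5810 × 0.4397 × 0.5128 × 0.5256 × 0.7421 = 0.051097.

0.0511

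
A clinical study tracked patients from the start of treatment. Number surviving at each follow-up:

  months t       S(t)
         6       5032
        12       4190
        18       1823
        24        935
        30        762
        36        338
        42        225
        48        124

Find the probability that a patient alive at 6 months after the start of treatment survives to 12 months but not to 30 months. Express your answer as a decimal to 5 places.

0.68124

This is the probability of reaching 12 but not 30, conditional on being alive at 6: (S(12) − S(30)) / S(6).
= (4190 − 762) / 5032 = 3428 / 5032 = 0.681240.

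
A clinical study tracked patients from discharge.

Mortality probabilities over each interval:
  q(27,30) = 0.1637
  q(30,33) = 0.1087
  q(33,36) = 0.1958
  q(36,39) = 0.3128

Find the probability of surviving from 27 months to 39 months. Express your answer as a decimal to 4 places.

0.4119

Survival from 27 to 39 is the product of surviving each interval: (1 − 0.1637) × (1 − 0.1087) × (1 − 0.1958) × (1 − 0.3128).
= 0.8363 × 0.8913 × 0.8042 × 0.6872 = 0.411939.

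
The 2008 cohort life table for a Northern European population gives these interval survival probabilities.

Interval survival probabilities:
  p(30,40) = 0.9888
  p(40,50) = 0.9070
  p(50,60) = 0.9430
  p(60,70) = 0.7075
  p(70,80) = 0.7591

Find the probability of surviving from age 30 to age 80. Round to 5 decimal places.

0.45421

Chaining the interval survival probabilities: 0.9888 × 0.9070 × 0.9430 × 0.7075 × 0.7591.
= 0.454206.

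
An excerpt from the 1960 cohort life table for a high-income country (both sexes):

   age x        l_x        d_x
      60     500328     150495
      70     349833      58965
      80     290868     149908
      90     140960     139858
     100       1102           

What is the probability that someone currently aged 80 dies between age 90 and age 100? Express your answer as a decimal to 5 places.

This is the probability of reaching 90 but not 100, conditional on being alive at 80: (l_90 − l_100) / l_80.
= (140960 − 1102) / 290868 = 139858 / 290868 = 0.480830.

0.48083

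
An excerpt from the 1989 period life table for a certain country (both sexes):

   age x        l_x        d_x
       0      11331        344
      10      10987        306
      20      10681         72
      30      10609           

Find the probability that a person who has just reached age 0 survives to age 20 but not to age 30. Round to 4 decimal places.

This is the probability of reaching 20 but not 30, conditional on being alive at 0: (l_20 − l_30) / l_0.
= (10681 − 10609) / 11331 = 72 / 11331 = 0.006354.

0.0064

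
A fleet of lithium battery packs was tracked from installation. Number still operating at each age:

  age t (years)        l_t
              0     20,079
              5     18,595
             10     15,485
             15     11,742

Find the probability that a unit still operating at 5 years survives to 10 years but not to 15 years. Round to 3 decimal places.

This is the probability of reaching 10 but not 15, conditional on being operational at 5: (l_10 − l_15) / l_5.
= (15,485 − 11,742) / 18,595 = 3,743 / 18,595 = 0.201291.

0.201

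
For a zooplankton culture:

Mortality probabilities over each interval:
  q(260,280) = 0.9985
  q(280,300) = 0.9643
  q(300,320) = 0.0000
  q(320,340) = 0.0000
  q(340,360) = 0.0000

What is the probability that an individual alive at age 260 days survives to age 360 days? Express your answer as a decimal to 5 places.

0.00005

The overall survival probability is (1 − 0.9985) × (1 − 0.9643) × (1 − 0.0000) × (1 − 0.0000) × (1 − 0.0000).
= 0.0015 × 0.0357 × 1.0000 × 1.0000 × 1.0000 = 0.000054.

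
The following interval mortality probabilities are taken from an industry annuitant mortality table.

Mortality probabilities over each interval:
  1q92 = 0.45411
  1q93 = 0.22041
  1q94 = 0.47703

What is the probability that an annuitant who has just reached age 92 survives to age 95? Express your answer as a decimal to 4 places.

0.2226

Chaining the interval survival probabilities: (1 − 0.45411) × (1 − 0.22041) × (1 − 0.47703).
= 0.54589 × 0.77959 × 0.52297 = 0.222561.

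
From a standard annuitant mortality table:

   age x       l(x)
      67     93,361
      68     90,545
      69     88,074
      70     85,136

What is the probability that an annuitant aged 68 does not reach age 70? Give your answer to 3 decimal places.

0.060

P(die before 70 | alive at 68) = 1 − l(70)/l(68) = 1 − 85,136/90,545 = (5,409)/90,545 = 0.059738.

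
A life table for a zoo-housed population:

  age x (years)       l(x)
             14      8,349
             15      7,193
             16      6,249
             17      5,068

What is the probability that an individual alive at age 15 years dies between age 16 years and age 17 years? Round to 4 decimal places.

0.1642

This is the probability of reaching 16 but not 17, conditional on being alive at 15: (l(16) − l(17)) / l(15).
= (6,249 − 5,068) / 7,193 = 1,181 / 7,193 = 0.164187.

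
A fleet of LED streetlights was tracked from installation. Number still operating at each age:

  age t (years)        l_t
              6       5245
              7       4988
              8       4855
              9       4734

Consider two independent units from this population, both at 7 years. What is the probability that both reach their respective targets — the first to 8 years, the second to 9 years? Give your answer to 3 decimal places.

0.924

p₁ = l_8/l_7 = 4855/4988 = 0.973336; p₂ = l_9/l_7 = 4734/4988 = 0.949078.
P(both) = p₁ × p₂ = 0.973336 × 0.949078 = 0.923772.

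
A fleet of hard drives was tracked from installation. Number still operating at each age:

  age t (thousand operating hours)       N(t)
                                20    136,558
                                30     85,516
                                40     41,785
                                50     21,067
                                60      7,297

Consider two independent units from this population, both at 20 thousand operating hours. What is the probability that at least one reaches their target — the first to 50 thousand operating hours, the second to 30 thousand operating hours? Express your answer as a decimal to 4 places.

p₁ = N(50)/N(20) = 21,067/136,558 = 0.154271; p₂ = N(30)/N(20) = 85,516/136,558 = 0.626225.
P(at least one) = 1 − (1−p₁)(1−p₂) = 1 − 0.845729 × 0.373775 = 0.683888.

0.6839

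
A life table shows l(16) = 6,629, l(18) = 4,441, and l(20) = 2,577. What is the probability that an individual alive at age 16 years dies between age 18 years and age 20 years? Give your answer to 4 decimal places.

0.2812

This is the probability of reaching 18 but not 20, conditional on being alive at 16: (l(18) − l(20)) / l(16).
= (4,441 − 2,577) / 6,629 = 1,864 / 6,629 = 0.281189.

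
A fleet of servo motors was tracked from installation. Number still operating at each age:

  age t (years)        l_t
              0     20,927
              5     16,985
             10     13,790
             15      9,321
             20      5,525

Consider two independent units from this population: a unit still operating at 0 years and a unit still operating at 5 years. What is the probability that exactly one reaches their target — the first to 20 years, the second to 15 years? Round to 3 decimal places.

0.523

p₁ = l_20/l_0 = 5,525/20,927 = 0.264013; p₂ = l_15/l_5 = 9,321/16,985 = 0.548778.
P(exactly one) = p₁(1−p₂) + (1−p₁)p₂ = 0.119128 + 0.403893 = 0.523022.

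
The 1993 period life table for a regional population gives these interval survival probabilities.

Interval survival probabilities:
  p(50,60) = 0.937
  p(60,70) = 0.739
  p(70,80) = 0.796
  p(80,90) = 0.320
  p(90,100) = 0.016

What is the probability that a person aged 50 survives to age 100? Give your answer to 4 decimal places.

Chaining the interval survival probabilities: 0.937 × 0.739 × 0.796 × 0.320 × 0.016.
= 0.002822.

0.0028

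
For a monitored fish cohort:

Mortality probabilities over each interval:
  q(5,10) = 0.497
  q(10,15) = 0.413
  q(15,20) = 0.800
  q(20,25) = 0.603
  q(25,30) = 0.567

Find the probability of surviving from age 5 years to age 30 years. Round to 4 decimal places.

The overall survival probability is (1 − 0.497) × (1 − 0.413) × (1 − 0.800) × (1 − 0.603) × (1 − 0.567).
= 0.503 × 0.587 × 0.200 × 0.397 × 0.433 = 0.010151.

0.0102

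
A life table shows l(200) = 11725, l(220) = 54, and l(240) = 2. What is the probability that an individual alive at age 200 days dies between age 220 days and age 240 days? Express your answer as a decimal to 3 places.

0.004

This is the probability of reaching 220 but not 240, conditional on being alive at 200: (l(220) − l(240)) / l(200).
= (54 − 2) / 11725 = 52 / 11725 = 0.004435.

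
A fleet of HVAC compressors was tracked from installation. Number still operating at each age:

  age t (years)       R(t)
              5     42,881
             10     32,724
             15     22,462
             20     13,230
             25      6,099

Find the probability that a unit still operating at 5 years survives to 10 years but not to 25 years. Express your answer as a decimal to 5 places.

This is the probability of reaching 10 but not 25, conditional on being operational at 5: (R(10) − R(25)) / R(5).
= (32,724 − 6,099) / 42,881 = 26,625 / 42,881 = 0.620904.

0.62090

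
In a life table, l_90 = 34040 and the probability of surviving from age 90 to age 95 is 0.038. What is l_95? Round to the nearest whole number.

1294

l_95 = l_90 × p = 34040 × 0.038 = 1294.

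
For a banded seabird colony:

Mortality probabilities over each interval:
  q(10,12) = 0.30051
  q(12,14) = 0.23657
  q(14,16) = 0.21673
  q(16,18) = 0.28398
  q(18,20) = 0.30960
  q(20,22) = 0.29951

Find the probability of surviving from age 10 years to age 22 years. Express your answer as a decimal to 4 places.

0.1448

The overall survival probability is (1 − 0.30051) × (1 − 0.23657) × (1 − 0.21673) × (1 − 0.28398) × (1 − 0.30960) × (1 − 0.29951).
= 0.69949 × 0.76343 × 0.78327 × 0.71602 × 0.69040 × 0.70049 = 0.144841.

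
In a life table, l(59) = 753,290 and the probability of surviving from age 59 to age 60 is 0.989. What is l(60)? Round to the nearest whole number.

745004

l(60) = l(59) × p = 753,290 × 0.989 = 745004.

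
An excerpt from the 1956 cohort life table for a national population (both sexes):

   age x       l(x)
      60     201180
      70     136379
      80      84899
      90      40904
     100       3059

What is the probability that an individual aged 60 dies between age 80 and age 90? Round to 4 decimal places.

This is the probability of reaching 80 but not 90, conditional on being alive at 60: (l(80) − l(90)) / l(60).
= (84899 − 40904) / 201180 = 43995 / 201180 = 0.218685.

0.2187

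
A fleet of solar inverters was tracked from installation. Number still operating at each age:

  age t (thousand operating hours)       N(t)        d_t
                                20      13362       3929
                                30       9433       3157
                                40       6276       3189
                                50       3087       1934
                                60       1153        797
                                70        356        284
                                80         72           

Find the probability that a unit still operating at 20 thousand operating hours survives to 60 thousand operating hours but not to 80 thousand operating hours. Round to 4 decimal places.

0.0809

This is the probability of reaching 60 but not 80, conditional on being operational at 20: (N(60) − N(80)) / N(20).
= (1153 − 72) / 13362 = 1081 / 13362 = 0.080901.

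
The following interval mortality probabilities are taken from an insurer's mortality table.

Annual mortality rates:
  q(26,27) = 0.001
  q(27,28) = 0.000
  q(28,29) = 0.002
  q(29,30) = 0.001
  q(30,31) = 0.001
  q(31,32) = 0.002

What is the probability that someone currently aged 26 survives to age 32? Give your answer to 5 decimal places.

Survival from 26 to 32 is the product of surviving each interval: (1 − 0.001) × (1 − 0.000) × (1 − 0.002) × (1 − 0.001) × (1 − 0.001) × (1 − 0.002).
= 0.999 × 1.000 × 0.998 × 0.999 × 0.999 × 0.998 = 0.993019.

0.99302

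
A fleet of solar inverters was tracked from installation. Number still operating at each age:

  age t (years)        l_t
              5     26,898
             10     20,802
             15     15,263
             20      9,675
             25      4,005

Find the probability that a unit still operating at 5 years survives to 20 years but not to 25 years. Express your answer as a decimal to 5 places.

0.21080

This is the probability of reaching 20 but not 25, conditional on being operational at 5: (l_20 − l_25) / l_5.
= (9,675 − 4,005) / 26,898 = 5,670 / 26,898 = 0.210796.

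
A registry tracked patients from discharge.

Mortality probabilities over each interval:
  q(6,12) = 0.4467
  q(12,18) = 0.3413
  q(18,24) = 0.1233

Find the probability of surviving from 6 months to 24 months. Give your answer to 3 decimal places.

Survival from 6 to 24 is the product of surviving each interval: (1 − 0.4467) × (1 − 0.3413) × (1 − 0.1233).
= 0.5533 × 0.6587 × 0.8767 = 0.319521.

0.320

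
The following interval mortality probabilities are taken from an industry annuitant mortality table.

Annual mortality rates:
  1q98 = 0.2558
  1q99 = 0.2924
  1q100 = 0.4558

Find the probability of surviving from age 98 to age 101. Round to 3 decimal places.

0.287

3p98 = (1 − 0.2558) × (1 − 0.2924) × (1 − 0.4558).
= 0.7442 × 0.7076 × 0.5442 = 0.286573.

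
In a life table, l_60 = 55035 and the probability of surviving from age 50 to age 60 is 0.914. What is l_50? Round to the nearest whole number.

l_50 = l_60 / p = 55035 / 0.914 = 60213.

60213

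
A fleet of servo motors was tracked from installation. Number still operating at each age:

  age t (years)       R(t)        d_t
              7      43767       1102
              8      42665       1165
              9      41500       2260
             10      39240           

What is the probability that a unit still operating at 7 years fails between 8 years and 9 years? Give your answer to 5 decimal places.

0.02662

This is the probability of reaching 8 but not 9, conditional on being operational at 7: (R(8) − R(9)) / R(7).
= (42665 − 41500) / 43767 = 1165 / 43767 = 0.026618.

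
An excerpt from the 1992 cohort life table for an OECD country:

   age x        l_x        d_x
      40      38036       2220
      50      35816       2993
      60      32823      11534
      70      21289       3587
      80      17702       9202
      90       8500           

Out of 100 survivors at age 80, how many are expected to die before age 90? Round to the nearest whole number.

52

The relevant probability is 1 − 8500/17702 = 0.519828.
Expected number = 100 × 0.519828 = 52.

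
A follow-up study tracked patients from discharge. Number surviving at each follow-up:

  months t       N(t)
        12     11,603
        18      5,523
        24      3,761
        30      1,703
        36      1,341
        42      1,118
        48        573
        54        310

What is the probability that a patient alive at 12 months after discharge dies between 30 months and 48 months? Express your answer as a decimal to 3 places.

0.097

This is the probability of reaching 30 but not 48, conditional on being alive at 12: (N(30) − N(48)) / N(12).
= (1,703 − 573) / 11,603 = 1,130 / 11,603 = 0.097389.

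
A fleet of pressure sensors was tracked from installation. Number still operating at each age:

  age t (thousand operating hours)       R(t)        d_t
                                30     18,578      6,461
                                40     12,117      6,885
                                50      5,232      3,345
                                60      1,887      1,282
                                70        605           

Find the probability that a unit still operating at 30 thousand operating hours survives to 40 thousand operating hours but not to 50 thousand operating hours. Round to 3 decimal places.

0.371

This is the probability of reaching 40 but not 50, conditional on being operational at 30: (R(40) − R(50)) / R(30).
= (12,117 − 5,232) / 18,578 = 6,885 / 18,578 = 0.370600.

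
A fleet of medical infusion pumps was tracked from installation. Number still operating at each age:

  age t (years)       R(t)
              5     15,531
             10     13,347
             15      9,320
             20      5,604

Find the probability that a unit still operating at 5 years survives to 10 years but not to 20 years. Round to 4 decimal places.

This is the probability of reaching 10 but not 20, conditional on being operational at 5: (R(10) − R(20)) / R(5).
= (13,347 − 5,604) / 15,531 = 7,743 / 15,531 = 0.498551.

0.4986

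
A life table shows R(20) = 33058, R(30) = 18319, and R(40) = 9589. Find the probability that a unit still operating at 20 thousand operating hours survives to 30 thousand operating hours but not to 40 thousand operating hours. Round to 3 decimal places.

This is the probability of reaching 30 but not 40, conditional on being operational at 20: (R(30) − R(40)) / R(20).
= (18319 − 9589) / 33058 = 8730 / 33058 = 0.264081.

0.264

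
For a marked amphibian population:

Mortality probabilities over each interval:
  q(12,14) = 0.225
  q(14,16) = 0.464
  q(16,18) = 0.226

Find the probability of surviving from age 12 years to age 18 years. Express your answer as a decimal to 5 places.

The overall survival probability is (1 − 0.225) × (1 − 0.464) × (1 − 0.226).
= 0.775 × 0.536 × 0.774 = 0.321520.

0.32152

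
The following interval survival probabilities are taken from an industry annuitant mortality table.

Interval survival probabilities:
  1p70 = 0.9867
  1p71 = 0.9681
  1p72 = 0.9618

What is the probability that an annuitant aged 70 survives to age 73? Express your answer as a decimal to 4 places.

0.9187

The overall survival probability is 0.9867 × 0.9681 × 0.9618.
= 0.918735.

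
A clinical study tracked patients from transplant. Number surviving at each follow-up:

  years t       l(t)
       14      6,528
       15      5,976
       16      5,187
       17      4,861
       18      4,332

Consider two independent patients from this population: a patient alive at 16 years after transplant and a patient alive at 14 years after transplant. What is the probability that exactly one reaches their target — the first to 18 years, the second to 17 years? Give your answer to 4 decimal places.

0.3360

p₁ = l(18)/l(16) = 4,332/5,187 = 0.835165; p₂ = l(17)/l(14) = 4,861/6,528 = 0.744638.
P(exactly one) = p₁(1−p₂) + (1−p₁)p₂ = 0.213269 + 0.122742 = 0.336012.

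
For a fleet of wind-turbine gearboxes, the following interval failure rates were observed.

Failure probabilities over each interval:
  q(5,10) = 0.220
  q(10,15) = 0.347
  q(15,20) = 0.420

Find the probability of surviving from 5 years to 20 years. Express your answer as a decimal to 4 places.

P(survive 5→20) = (1 − 0.220) × (1 − 0.347) × (1 − 0.420).
= 0.780 × 0.653 × 0.580 = 0.295417.

0.2954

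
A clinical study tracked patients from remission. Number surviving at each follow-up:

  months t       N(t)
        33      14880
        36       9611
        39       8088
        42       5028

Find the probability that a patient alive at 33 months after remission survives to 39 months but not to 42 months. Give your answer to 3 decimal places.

0.206

This is the probability of reaching 39 but not 42, conditional on being alive at 33: (N(39) − N(42)) / N(33).
= (8088 − 5028) / 14880 = 3060 / 14880 = 0.205645.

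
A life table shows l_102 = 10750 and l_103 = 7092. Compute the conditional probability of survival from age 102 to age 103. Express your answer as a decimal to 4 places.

We want 1p102 = l_103/l_102.
The conditional survival probability is l_103/l_102 = 7092/10750 = 0.659721.

0.6597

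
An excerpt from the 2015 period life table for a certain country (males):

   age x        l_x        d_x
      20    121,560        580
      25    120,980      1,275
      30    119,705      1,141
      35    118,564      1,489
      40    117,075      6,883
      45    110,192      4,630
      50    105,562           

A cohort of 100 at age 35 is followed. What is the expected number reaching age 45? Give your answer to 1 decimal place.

92.9

The relevant probability is 110,192/118,564 = 0.929388.
Expected number = 100 × 0.929388 = 92.9.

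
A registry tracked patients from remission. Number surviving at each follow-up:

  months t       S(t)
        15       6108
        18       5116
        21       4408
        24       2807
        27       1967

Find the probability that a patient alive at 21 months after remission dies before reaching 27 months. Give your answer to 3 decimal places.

0.554

P(die before 27 | alive at 21) = 1 − S(27)/S(21) = 1 − 1967/4408 = (2441)/4408 = 0.553766.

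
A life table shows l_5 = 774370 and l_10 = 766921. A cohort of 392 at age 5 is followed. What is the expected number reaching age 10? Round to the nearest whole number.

The relevant probability is 766921/774370 = 0.990381.
Expected number = 392 × 0.990381 = 388.

388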